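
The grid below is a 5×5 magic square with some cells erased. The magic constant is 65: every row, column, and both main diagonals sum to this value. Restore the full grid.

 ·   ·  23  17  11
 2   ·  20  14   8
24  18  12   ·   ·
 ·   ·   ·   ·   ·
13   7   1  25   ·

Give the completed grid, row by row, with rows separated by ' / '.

10 4 23 17 11 / 2 21 20 14 8 / 24 18 12 6 5 / 16 15 9 3 22 / 13 7 1 25 19

Row 2 must total 65; the given cells sum to 44, so (2,2) = 21.
Row 5: 13 + 7 + 1 + 25 + ? = 65, so (5,5) = 19.
The remaining cell in column 3 is (4,3) = 65 − 56 = 9.
Using anti-diagonal: 11 + 14 + 12 + 13 + ? → (4,2) = 65 − 50 = 15.
The remaining cell in column 2 is (1,2) = 65 − 61 = 4.
Row 1: 4 + 23 + 17 + 11 + ? = 65, so (1,1) = 10.
From column 1, 65 − (10 + 2 + 24 + 13) gives (4,1) = 16.
Main diagonal needs 65; the known cells sum to 62, so (4,4) = 3.
Using row 4: 16 + 15 + 9 + 3 + ? → (4,5) = 65 − 43 = 22.
From column 4, 65 − (17 + 14 + 3 + 25) gives (3,4) = 6.
From column 5, 65 − (11 + 8 + 22 + 19) gives (3,5) = 5.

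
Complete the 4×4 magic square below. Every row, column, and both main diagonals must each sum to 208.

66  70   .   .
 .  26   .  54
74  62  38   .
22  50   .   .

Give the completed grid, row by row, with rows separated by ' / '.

66 70 30 42 / 46 26 82 54 / 74 62 38 34 / 22 50 58 78

Row 3 must total 208; the given cells sum to 174, so (3,4) = 34.
Column 1: 66 + 74 + 22 + ? = 208, so (2,1) = 46.
Main diagonal needs 208; the known cells sum to 130, so (4,4) = 78.
Row 2 must total 208; the given cells sum to 126, so (2,3) = 82.
Row 4 must total 208; the given cells sum to 150, so (4,3) = 58.
Column 3: 82 + 38 + 58 + ? = 208, so (1,3) = 30.
Column 4 must total 208; the given cells sum to 166, so (1,4) = 42.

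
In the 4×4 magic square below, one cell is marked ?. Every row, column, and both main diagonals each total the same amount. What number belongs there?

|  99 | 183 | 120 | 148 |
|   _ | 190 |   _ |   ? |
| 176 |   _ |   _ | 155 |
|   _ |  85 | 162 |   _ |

Row 1 is complete and sums to 550; that is the magic constant.
The remaining cell in column 2 is (3,2) = 550 − 458 = 92.
The remaining cell in row 3 is (3,3) = 550 − 423 = 127.
Column 3 needs 550; the known cells sum to 409, so (2,3) = 141.
From main diagonal, 550 − (99 + 190 + 127) gives (4,4) = 134.
The remaining cell in anti-diagonal is (4,1) = 550 − 381 = 169.
Column 1 must total 550; the given cells sum to 444, so (2,1) = 106.
Column 4 must total 550; the given cells sum to 437, so (2,4) = 113.

113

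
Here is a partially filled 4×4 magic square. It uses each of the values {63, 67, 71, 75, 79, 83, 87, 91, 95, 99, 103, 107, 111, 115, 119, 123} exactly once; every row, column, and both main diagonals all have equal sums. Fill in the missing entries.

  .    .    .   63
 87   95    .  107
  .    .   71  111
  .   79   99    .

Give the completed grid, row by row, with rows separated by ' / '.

115 75 119 63 / 87 95 83 107 / 67 123 71 111 / 103 79 99 91

The 16 entries sum to 1488, so each line sums to 1488/4 = 372.
Row 2 must total 372; the given cells sum to 289, so (2,3) = 83.
Using column 3: 83 + 71 + 99 + ? → (1,3) = 372 − 253 = 119.
Column 4 needs 372; the known cells sum to 281, so (4,4) = 91.
Main diagonal needs 372; the known cells sum to 257, so (1,1) = 115.
From row 1, 372 − (115 + 119 + 63) gives (1,2) = 75.
Row 4 must total 372; the given cells sum to 269, so (4,1) = 103.
Using column 1: 115 + 87 + 103 + ? → (3,1) = 372 − 305 = 67.
The remaining cell in column 2 is (3,2) = 372 − 249 = 123.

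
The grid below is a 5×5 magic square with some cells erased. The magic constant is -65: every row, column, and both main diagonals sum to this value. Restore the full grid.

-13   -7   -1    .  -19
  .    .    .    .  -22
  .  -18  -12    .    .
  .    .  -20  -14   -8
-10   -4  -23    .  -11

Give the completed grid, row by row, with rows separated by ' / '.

-13 -7 -1 -25 -19 / -16 -15 -9 -3 -22 / -24 -18 -12 -6 -5 / -2 -21 -20 -14 -8 / -10 -4 -23 -17 -11

Row 1: -13 + (-7) + (-1) + (-19) + ? = -65, so (1,4) = -25.
From row 5, -65 − (-10 + (-4) + (-23) + (-11)) gives (5,4) = -17.
Column 3: -1 + (-12) + (-20) + (-23) + ? = -65, so (2,3) = -9.
Column 5 must total -65; the given cells sum to -60, so (3,5) = -5.
Using main diagonal: -13 + (-12) + (-14) + (-11) + ? → (2,2) = -65 − (-50) = -15.
Column 2 must total -65; the given cells sum to -44, so (4,2) = -21.
Anti-diagonal: -19 + (-12) + (-21) + (-10) + ? = -65, so (2,4) = -3.
Row 2 needs -65; the known cells sum to -49, so (2,1) = -16.
Row 4: -21 + (-20) + (-14) + (-8) + ? = -65, so (4,1) = -2.
Column 1 must total -65; the given cells sum to -41, so (3,1) = -24.
Column 4: -25 + (-3) + (-14) + (-17) + ? = -65, so (3,4) = -6.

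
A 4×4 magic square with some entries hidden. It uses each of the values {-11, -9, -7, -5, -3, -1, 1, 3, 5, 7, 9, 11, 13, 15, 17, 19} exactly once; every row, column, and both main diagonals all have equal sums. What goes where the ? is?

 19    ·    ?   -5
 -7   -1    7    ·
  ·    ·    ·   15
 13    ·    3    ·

-3

The 16 entries sum to 64, so each line sums to 64/4 = 16.
Row 2: -7 + (-1) + 7 + ? = 16, so (2,4) = 17.
Using column 1: 19 + (-7) + 13 + ? → (3,1) = 16 − 25 = -9.
From column 4, 16 − (-5 + 17 + 15) gives (4,4) = -11.
The remaining cell in main diagonal is (3,3) = 16 − 7 = 9.
Using anti-diagonal: -5 + 7 + 13 + ? → (3,2) = 16 − 15 = 1.
The remaining cell in row 4 is (4,2) = 16 − 5 = 11.
Column 2 must total 16; the given cells sum to 11, so (1,2) = 5.
The remaining cell in column 3 is (1,3) = 16 − 19 = -3.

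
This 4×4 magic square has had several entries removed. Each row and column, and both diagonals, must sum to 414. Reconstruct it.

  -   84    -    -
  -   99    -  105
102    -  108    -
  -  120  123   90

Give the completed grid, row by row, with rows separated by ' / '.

117 84 87 126 / 114 99 96 105 / 102 111 108 93 / 81 120 123 90

Row 4 needs 414; the known cells sum to 333, so (4,1) = 81.
Column 2: 84 + 99 + 120 + ? = 414, so (3,2) = 111.
Main diagonal must total 414; the given cells sum to 297, so (1,1) = 117.
From row 3, 414 − (102 + 111 + 108) gives (3,4) = 93.
Column 1 must total 414; the given cells sum to 300, so (2,1) = 114.
Column 4 must total 414; the given cells sum to 288, so (1,4) = 126.
Anti-diagonal needs 414; the known cells sum to 318, so (2,3) = 96.
Using row 1: 117 + 84 + 126 + ? → (1,3) = 414 − 327 = 87.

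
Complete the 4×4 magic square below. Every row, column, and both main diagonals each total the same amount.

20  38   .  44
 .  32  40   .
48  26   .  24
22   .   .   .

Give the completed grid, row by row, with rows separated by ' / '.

Anti-diagonal is already complete: 44 + 40 + 26 + 22 = 132, so that is the magic constant.
Row 1: 20 + 38 + 44 + ? = 132, so (1,3) = 30.
Using row 3: 48 + 26 + 24 + ? → (3,3) = 132 − 98 = 34.
From column 1, 132 − (20 + 48 + 22) gives (2,1) = 42.
Column 2 must total 132; the given cells sum to 96, so (4,2) = 36.
From column 3, 132 − (30 + 40 + 34) gives (4,3) = 28.
Using main diagonal: 20 + 32 + 34 + ? → (4,4) = 132 − 86 = 46.
Row 2: 42 + 32 + 40 + ? = 132, so (2,4) = 18.

20 38 30 44 / 42 32 40 18 / 48 26 34 24 / 22 36 28 46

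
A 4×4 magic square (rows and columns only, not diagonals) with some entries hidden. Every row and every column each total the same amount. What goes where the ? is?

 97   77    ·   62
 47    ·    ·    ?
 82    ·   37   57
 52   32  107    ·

Column 1 is complete and sums to 278; that is the magic constant.
Using row 1: 97 + 77 + 62 + ? → (1,3) = 278 − 236 = 42.
Row 3 needs 278; the known cells sum to 176, so (3,2) = 102.
Row 4 needs 278; the known cells sum to 191, so (4,4) = 87.
Column 2 needs 278; the known cells sum to 211, so (2,2) = 67.
The remaining cell in column 3 is (2,3) = 278 − 186 = 92.
Using column 4: 62 + 57 + 87 + ? → (2,4) = 278 − 206 = 72.

72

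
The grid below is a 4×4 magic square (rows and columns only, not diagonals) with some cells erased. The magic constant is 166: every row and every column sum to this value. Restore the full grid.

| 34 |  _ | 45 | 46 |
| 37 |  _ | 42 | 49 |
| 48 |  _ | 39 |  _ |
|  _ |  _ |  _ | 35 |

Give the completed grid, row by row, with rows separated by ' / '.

From row 1, 166 − (34 + 45 + 46) gives (1,2) = 41.
Row 2 must total 166; the given cells sum to 128, so (2,2) = 38.
Column 1 must total 166; the given cells sum to 119, so (4,1) = 47.
Using column 3: 45 + 42 + 39 + ? → (4,3) = 166 − 126 = 40.
Column 4 must total 166; the given cells sum to 130, so (3,4) = 36.
The remaining cell in row 3 is (3,2) = 166 − 123 = 43.
From row 4, 166 − (47 + 40 + 35) gives (4,2) = 44.

34 41 45 46 / 37 38 42 49 / 48 43 39 36 / 47 44 40 35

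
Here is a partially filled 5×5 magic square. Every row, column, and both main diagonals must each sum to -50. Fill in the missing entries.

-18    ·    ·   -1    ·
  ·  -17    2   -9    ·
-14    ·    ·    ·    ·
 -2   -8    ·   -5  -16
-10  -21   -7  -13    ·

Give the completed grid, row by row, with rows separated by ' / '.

From row 4, -50 − (-2 + (-8) + (-5) + (-16)) gives (4,3) = -19.
From row 5, -50 − (-10 + (-21) + (-7) + (-13)) gives (5,5) = 1.
Column 1 needs -50; the known cells sum to -44, so (2,1) = -6.
Column 4 needs -50; the known cells sum to -28, so (3,4) = -22.
Main diagonal: -18 + (-17) + (-5) + 1 + ? = -50, so (3,3) = -11.
Anti-diagonal: -9 + (-11) + (-8) + (-10) + ? = -50, so (1,5) = -12.
From row 2, -50 − (-6 + (-17) + 2 + (-9)) gives (2,5) = -20.
Using column 3: 2 + (-11) + (-19) + (-7) + ? → (1,3) = -50 − (-35) = -15.
Column 5 must total -50; the given cells sum to -47, so (3,5) = -3.
Using row 1: -18 + (-15) + (-1) + (-12) + ? → (1,2) = -50 − (-46) = -4.
Row 3: -14 + (-11) + (-22) + (-3) + ? = -50, so (3,2) = 0.

-18 -4 -15 -1 -12 / -6 -17 2 -9 -20 / -14 0 -11 -22 -3 / -2 -8 -19 -5 -16 / -10 -21 -7 -13 1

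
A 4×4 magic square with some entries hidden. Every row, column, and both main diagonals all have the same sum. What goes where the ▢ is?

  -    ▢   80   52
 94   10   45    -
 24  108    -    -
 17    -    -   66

3

Anti-diagonal is complete and sums to 222; that is the magic constant.
Row 2 must total 222; the given cells sum to 149, so (2,4) = 73.
Column 1 must total 222; the given cells sum to 135, so (1,1) = 87.
Column 4 needs 222; the known cells sum to 191, so (3,4) = 31.
The remaining cell in main diagonal is (3,3) = 222 − 163 = 59.
Using row 1: 87 + 80 + 52 + ? → (1,2) = 222 − 219 = 3.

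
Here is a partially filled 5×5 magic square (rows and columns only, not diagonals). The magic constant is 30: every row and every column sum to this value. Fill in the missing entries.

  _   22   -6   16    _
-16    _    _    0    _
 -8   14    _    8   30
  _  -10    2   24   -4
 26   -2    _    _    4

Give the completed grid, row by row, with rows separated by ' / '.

10 22 -6 16 -12 / -16 6 28 0 12 / -8 14 -14 8 30 / 18 -10 2 24 -4 / 26 -2 20 -18 4

Row 3 needs 30; the known cells sum to 44, so (3,3) = -14.
Using row 4: -10 + 2 + 24 + (-4) + ? → (4,1) = 30 − 12 = 18.
Using column 1: -16 + (-8) + 18 + 26 + ? → (1,1) = 30 − 20 = 10.
From column 2, 30 − (22 + 14 + (-10) + (-2)) gives (2,2) = 6.
Using column 4: 16 + 0 + 8 + 24 + ? → (5,4) = 30 − 48 = -18.
Row 1 needs 30; the known cells sum to 42, so (1,5) = -12.
Using row 5: 26 + (-2) + (-18) + 4 + ? → (5,3) = 30 − 10 = 20.
Column 3 must total 30; the given cells sum to 2, so (2,3) = 28.
Using column 5: -12 + 30 + (-4) + 4 + ? → (2,5) = 30 − 18 = 12.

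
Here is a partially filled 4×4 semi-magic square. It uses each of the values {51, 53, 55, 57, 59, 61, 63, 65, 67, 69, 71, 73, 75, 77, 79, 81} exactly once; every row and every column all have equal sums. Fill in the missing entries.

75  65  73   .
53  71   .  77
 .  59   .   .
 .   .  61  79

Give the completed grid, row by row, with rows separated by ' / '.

75 65 73 51 / 53 71 63 77 / 81 59 67 57 / 55 69 61 79

The 16 entries sum to 1056, so each line sums to 1056/4 = 264.
From row 1, 264 − (75 + 65 + 73) gives (1,4) = 51.
The remaining cell in row 2 is (2,3) = 264 − 201 = 63.
Column 2: 65 + 71 + 59 + ? = 264, so (4,2) = 69.
The remaining cell in column 3 is (3,3) = 264 − 197 = 67.
Column 4 needs 264; the known cells sum to 207, so (3,4) = 57.
Row 3: 59 + 67 + 57 + ? = 264, so (3,1) = 81.
Row 4 needs 264; the known cells sum to 209, so (4,1) = 55.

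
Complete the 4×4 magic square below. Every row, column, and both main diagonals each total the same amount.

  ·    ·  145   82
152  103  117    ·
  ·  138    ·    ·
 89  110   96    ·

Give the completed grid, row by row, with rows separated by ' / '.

124 75 145 82 / 152 103 117 54 / 61 138 68 159 / 89 110 96 131

Anti-diagonal is already complete: 82 + 117 + 138 + 89 = 426, so that is the magic constant.
Row 2: 152 + 103 + 117 + ? = 426, so (2,4) = 54.
Using row 4: 89 + 110 + 96 + ? → (4,4) = 426 − 295 = 131.
Column 2 needs 426; the known cells sum to 351, so (1,2) = 75.
Column 3: 145 + 117 + 96 + ? = 426, so (3,3) = 68.
Column 4: 82 + 54 + 131 + ? = 426, so (3,4) = 159.
Main diagonal needs 426; the known cells sum to 302, so (1,1) = 124.
The remaining cell in row 3 is (3,1) = 426 − 365 = 61.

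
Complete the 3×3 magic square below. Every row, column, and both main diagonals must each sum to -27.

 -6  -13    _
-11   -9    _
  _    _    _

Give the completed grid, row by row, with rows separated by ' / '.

-6 -13 -8 / -11 -9 -7 / -10 -5 -12

Row 1 must total -27; the given cells sum to -19, so (1,3) = -8.
Row 2 needs -27; the known cells sum to -20, so (2,3) = -7.
The remaining cell in column 1 is (3,1) = -27 − (-17) = -10.
The remaining cell in column 2 is (3,2) = -27 − (-22) = -5.
Column 3 must total -27; the given cells sum to -15, so (3,3) = -12.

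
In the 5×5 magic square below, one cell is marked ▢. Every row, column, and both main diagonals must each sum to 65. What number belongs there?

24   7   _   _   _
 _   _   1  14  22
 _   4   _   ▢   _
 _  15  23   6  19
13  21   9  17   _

25

Row 4 needs 65; the known cells sum to 63, so (4,1) = 2.
From row 5, 65 − (13 + 21 + 9 + 17) gives (5,5) = 5.
The remaining cell in column 2 is (2,2) = 65 − 47 = 18.
Main diagonal needs 65; the known cells sum to 53, so (3,3) = 12.
Anti-diagonal: 14 + 12 + 15 + 13 + ? = 65, so (1,5) = 11.
Row 2 needs 65; the known cells sum to 55, so (2,1) = 10.
The remaining cell in column 1 is (3,1) = 65 − 49 = 16.
The remaining cell in column 3 is (1,3) = 65 − 45 = 20.
Using column 5: 11 + 22 + 19 + 5 + ? → (3,5) = 65 − 57 = 8.
From row 1, 65 − (24 + 7 + 20 + 11) gives (1,4) = 3.
Row 3 must total 65; the given cells sum to 40, so (3,4) = 25.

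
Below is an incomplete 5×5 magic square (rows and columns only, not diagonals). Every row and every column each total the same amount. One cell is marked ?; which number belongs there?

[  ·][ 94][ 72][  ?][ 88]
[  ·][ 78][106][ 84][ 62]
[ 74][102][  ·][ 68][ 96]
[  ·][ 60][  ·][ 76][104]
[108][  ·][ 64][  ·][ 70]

100

Column 5 is complete and sums to 420; that is the magic constant.
Row 2 must total 420; the given cells sum to 330, so (2,1) = 90.
Row 3 must total 420; the given cells sum to 340, so (3,3) = 80.
Column 2 needs 420; the known cells sum to 334, so (5,2) = 86.
From column 3, 420 − (72 + 106 + 80 + 64) gives (4,3) = 98.
Row 4 needs 420; the known cells sum to 338, so (4,1) = 82.
Row 5: 108 + 86 + 64 + 70 + ? = 420, so (5,4) = 92.
Using column 1: 90 + 74 + 82 + 108 + ? → (1,1) = 420 − 354 = 66.
Column 4 needs 420; the known cells sum to 320, so (1,4) = 100.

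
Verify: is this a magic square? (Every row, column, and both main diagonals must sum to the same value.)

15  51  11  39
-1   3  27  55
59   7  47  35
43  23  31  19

No — column 2 sums to 84 but anti-diagonal sums to 116.

Row 1: 15 + 51 + 11 + 39 = 116.
Row 2: -1 + 3 + 27 + 55 = 84.
Row 3: 59 + 7 + 47 + 35 = 148.
Row 4: 43 + 23 + 31 + 19 = 116.
Column 1: 15 + (-1) + 59 + 43 = 116.
Column 2: 51 + 3 + 7 + 23 = 84.
Column 3: 11 + 27 + 47 + 31 = 116.
Column 4: 39 + 55 + 35 + 19 = 148.
Main diagonal: 15 + 3 + 47 + 19 = 84.
Anti-diagonal: 39 + 27 + 7 + 43 = 116.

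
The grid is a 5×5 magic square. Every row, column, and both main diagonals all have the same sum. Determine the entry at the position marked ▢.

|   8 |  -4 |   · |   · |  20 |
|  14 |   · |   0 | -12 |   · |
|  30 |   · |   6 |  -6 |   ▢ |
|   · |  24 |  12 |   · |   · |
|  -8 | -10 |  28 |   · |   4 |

-18

Anti-diagonal is complete and sums to 30; that is the magic constant.
Row 5 must total 30; the given cells sum to 14, so (5,4) = 16.
From column 1, 30 − (8 + 14 + 30 + (-8)) gives (4,1) = -14.
From column 3, 30 − (0 + 6 + 12 + 28) gives (1,3) = -16.
From row 1, 30 − (8 + (-4) + (-16) + 20) gives (1,4) = 22.
The remaining cell in column 4 is (4,4) = 30 − 20 = 10.
From main diagonal, 30 − (8 + 6 + 10 + 4) gives (2,2) = 2.
From row 2, 30 − (14 + 2 + 0 + (-12)) gives (2,5) = 26.
Row 4 must total 30; the given cells sum to 32, so (4,5) = -2.
Column 2: -4 + 2 + 24 + (-10) + ? = 30, so (3,2) = 18.
Column 5 needs 30; the known cells sum to 48, so (3,5) = -18.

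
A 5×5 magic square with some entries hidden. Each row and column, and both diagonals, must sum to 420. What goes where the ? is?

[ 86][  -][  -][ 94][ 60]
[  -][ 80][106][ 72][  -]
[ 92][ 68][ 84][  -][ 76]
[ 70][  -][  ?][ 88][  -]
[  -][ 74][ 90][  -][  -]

62

Row 3 must total 420; the given cells sum to 320, so (3,4) = 100.
The remaining cell in column 4 is (5,4) = 420 − 354 = 66.
Main diagonal: 86 + 80 + 84 + 88 + ? = 420, so (5,5) = 82.
Row 5 needs 420; the known cells sum to 312, so (5,1) = 108.
Using column 1: 86 + 92 + 70 + 108 + ? → (2,1) = 420 − 356 = 64.
Anti-diagonal needs 420; the known cells sum to 324, so (4,2) = 96.
From row 2, 420 − (64 + 80 + 106 + 72) gives (2,5) = 98.
Column 2 needs 420; the known cells sum to 318, so (1,2) = 102.
Column 5: 60 + 98 + 76 + 82 + ? = 420, so (4,5) = 104.
Using row 1: 86 + 102 + 94 + 60 + ? → (1,3) = 420 − 342 = 78.
Row 4: 70 + 96 + 88 + 104 + ? = 420, so (4,3) = 62.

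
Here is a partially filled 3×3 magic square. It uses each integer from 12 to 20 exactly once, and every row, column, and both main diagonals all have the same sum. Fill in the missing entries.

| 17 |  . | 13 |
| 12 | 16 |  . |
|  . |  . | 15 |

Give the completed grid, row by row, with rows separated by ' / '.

17 18 13 / 12 16 20 / 19 14 15

The entries are 12 through 20, which sum to 144, so each line sums to 144/3 = 48.
From row 1, 48 − (17 + 13) gives (1,2) = 18.
Row 2 needs 48; the known cells sum to 28, so (2,3) = 20.
Column 1: 17 + 12 + ? = 48, so (3,1) = 19.
Column 2: 18 + 16 + ? = 48, so (3,2) = 14.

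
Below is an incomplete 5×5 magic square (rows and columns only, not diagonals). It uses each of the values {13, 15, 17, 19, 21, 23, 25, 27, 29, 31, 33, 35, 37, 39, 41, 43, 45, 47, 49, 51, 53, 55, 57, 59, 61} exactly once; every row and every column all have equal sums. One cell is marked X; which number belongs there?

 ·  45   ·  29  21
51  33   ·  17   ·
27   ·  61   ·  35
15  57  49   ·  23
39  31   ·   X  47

55

The 25 entries sum to 925, so each line sums to 925/5 = 185.
Row 4 needs 185; the known cells sum to 144, so (4,4) = 41.
From column 1, 185 − (51 + 27 + 15 + 39) gives (1,1) = 53.
Column 2: 45 + 33 + 57 + 31 + ? = 185, so (3,2) = 19.
Using column 5: 21 + 35 + 23 + 47 + ? → (2,5) = 185 − 126 = 59.
Row 1 must total 185; the given cells sum to 148, so (1,3) = 37.
The remaining cell in row 2 is (2,3) = 185 − 160 = 25.
From row 3, 185 − (27 + 19 + 61 + 35) gives (3,4) = 43.
Column 3 needs 185; the known cells sum to 172, so (5,3) = 13.
The remaining cell in column 4 is (5,4) = 185 − 130 = 55.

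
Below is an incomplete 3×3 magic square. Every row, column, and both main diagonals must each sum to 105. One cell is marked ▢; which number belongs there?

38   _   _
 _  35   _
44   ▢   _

29

Column 1: 38 + 44 + ? = 105, so (2,1) = 23.
Main diagonal must total 105; the given cells sum to 73, so (3,3) = 32.
Anti-diagonal: 35 + 44 + ? = 105, so (1,3) = 26.
Row 1 must total 105; the given cells sum to 64, so (1,2) = 41.
From row 2, 105 − (23 + 35) gives (2,3) = 47.
From row 3, 105 − (44 + 32) gives (3,2) = 29.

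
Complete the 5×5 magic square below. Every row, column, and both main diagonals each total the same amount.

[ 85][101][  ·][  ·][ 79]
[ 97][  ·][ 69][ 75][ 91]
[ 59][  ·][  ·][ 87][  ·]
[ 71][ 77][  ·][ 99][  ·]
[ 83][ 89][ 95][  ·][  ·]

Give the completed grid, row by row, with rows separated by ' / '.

Column 1 is already complete: 85 + 97 + 59 + 71 + 83 = 395, so that is the magic constant.
From row 2, 395 − (97 + 69 + 75 + 91) gives (2,2) = 63.
Using column 2: 101 + 63 + 77 + 89 + ? → (3,2) = 395 − 330 = 65.
Anti-diagonal needs 395; the known cells sum to 314, so (3,3) = 81.
Row 3 must total 395; the given cells sum to 292, so (3,5) = 103.
Using main diagonal: 85 + 63 + 81 + 99 + ? → (5,5) = 395 − 328 = 67.
Row 5 needs 395; the known cells sum to 334, so (5,4) = 61.
Column 4: 75 + 87 + 99 + 61 + ? = 395, so (1,4) = 73.
Column 5: 79 + 91 + 103 + 67 + ? = 395, so (4,5) = 55.
From row 1, 395 − (85 + 101 + 73 + 79) gives (1,3) = 57.
Row 4: 71 + 77 + 99 + 55 + ? = 395, so (4,3) = 93.

85 101 57 73 79 / 97 63 69 75 91 / 59 65 81 87 103 / 71 77 93 99 55 / 83 89 95 61 67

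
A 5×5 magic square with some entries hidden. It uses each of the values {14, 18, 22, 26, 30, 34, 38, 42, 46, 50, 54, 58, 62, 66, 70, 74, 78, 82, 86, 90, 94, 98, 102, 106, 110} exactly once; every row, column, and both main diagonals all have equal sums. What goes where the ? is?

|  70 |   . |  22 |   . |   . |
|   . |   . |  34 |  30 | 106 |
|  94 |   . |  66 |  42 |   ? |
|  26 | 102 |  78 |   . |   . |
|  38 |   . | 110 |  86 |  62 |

18

The 25 entries sum to 1550, so each line sums to 1550/5 = 310.
Row 5 must total 310; the given cells sum to 296, so (5,2) = 14.
From column 1, 310 − (70 + 94 + 26 + 38) gives (2,1) = 82.
Anti-diagonal must total 310; the given cells sum to 236, so (1,5) = 74.
Row 2 must total 310; the given cells sum to 252, so (2,2) = 58.
Main diagonal needs 310; the known cells sum to 256, so (4,4) = 54.
Row 4: 26 + 102 + 78 + 54 + ? = 310, so (4,5) = 50.
From column 4, 310 − (30 + 42 + 54 + 86) gives (1,4) = 98.
Column 5: 74 + 106 + 50 + 62 + ? = 310, so (3,5) = 18.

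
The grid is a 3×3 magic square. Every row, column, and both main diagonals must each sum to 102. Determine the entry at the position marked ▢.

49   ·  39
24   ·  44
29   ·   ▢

The remaining cell in row 1 is (1,2) = 102 − 88 = 14.
Row 2: 24 + 44 + ? = 102, so (2,2) = 34.
Using column 2: 14 + 34 + ? → (3,2) = 102 − 48 = 54.
From column 3, 102 − (39 + 44) gives (3,3) = 19.

19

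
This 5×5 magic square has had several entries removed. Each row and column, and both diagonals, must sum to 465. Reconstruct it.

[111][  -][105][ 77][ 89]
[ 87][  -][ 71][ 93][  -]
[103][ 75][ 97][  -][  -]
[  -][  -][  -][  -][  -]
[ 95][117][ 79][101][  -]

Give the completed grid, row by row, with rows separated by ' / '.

Row 1 must total 465; the given cells sum to 382, so (1,2) = 83.
Row 5: 95 + 117 + 79 + 101 + ? = 465, so (5,5) = 73.
Column 1 needs 465; the known cells sum to 396, so (4,1) = 69.
The remaining cell in column 3 is (4,3) = 465 − 352 = 113.
From anti-diagonal, 465 − (89 + 93 + 97 + 95) gives (4,2) = 91.
Column 2: 83 + 75 + 91 + 117 + ? = 465, so (2,2) = 99.
Main diagonal: 111 + 99 + 97 + 73 + ? = 465, so (4,4) = 85.
Row 2 must total 465; the given cells sum to 350, so (2,5) = 115.
Row 4: 69 + 91 + 113 + 85 + ? = 465, so (4,5) = 107.
Using column 4: 77 + 93 + 85 + 101 + ? → (3,4) = 465 − 356 = 109.
The remaining cell in column 5 is (3,5) = 465 − 384 = 81.

111 83 105 77 89 / 87 99 71 93 115 / 103 75 97 109 81 / 69 91 113 85 107 / 95 117 79 101 73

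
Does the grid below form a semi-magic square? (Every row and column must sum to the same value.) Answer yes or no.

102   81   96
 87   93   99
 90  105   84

Yes

Row 1: 102 + 81 + 96 = 279.
Row 2: 87 + 93 + 99 = 279.
Row 3: 90 + 105 + 84 = 279.
Column 1: 102 + 87 + 90 = 279.
Column 2: 81 + 93 + 105 = 279.
Column 3: 96 + 99 + 84 = 279.
All lines sum to 279.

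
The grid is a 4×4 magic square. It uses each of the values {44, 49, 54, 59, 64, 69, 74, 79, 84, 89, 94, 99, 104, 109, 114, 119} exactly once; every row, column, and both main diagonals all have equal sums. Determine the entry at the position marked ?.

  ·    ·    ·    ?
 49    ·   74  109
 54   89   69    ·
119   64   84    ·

The 16 entries sum to 1304, so each line sums to 1304/4 = 326.
From row 2, 326 − (49 + 74 + 109) gives (2,2) = 94.
Row 3: 54 + 89 + 69 + ? = 326, so (3,4) = 114.
Row 4: 119 + 64 + 84 + ? = 326, so (4,4) = 59.
Column 1 needs 326; the known cells sum to 222, so (1,1) = 104.
Using column 2: 94 + 89 + 64 + ? → (1,2) = 326 − 247 = 79.
Column 3 must total 326; the given cells sum to 227, so (1,3) = 99.
Column 4 must total 326; the given cells sum to 282, so (1,4) = 44.

44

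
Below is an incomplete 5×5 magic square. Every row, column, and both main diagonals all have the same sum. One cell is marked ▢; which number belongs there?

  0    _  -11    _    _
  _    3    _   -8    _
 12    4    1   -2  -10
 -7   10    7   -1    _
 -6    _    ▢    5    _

13

Row 3 is complete and sums to 5; that is the magic constant.
Row 4: -7 + 10 + 7 + (-1) + ? = 5, so (4,5) = -4.
The remaining cell in column 1 is (2,1) = 5 − (-1) = 6.
The remaining cell in column 4 is (1,4) = 5 − (-6) = 11.
Main diagonal: 0 + 3 + 1 + (-1) + ? = 5, so (5,5) = 2.
Anti-diagonal: -8 + 1 + 10 + (-6) + ? = 5, so (1,5) = 8.
Row 1: 0 + (-11) + 11 + 8 + ? = 5, so (1,2) = -3.
Column 2: -3 + 3 + 4 + 10 + ? = 5, so (5,2) = -9.
Using column 5: 8 + (-10) + (-4) + 2 + ? → (2,5) = 5 − (-4) = 9.
From row 2, 5 − (6 + 3 + (-8) + 9) gives (2,3) = -5.
Row 5: -6 + (-9) + 5 + 2 + ? = 5, so (5,3) = 13.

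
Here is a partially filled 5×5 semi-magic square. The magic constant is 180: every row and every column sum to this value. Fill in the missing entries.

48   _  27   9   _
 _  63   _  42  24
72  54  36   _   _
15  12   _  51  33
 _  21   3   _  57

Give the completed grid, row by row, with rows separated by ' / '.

The remaining cell in row 4 is (4,3) = 180 − 111 = 69.
Column 2 needs 180; the known cells sum to 150, so (1,2) = 30.
Column 3 must total 180; the given cells sum to 135, so (2,3) = 45.
Row 1: 48 + 30 + 27 + 9 + ? = 180, so (1,5) = 66.
Row 2: 63 + 45 + 42 + 24 + ? = 180, so (2,1) = 6.
Using column 1: 48 + 6 + 72 + 15 + ? → (5,1) = 180 − 141 = 39.
Column 5 must total 180; the given cells sum to 180, so (3,5) = 0.
Row 3 must total 180; the given cells sum to 162, so (3,4) = 18.
Row 5: 39 + 21 + 3 + 57 + ? = 180, so (5,4) = 60.

48 30 27 9 66 / 6 63 45 42 24 / 72 54 36 18 0 / 15 12 69 51 33 / 39 21 3 60 57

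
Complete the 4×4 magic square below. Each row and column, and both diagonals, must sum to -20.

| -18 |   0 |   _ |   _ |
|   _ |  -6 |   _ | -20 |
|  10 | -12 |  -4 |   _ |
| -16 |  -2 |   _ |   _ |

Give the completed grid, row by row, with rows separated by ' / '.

-18 0 -8 6 / 4 -6 2 -20 / 10 -12 -4 -14 / -16 -2 -10 8

Row 3 needs -20; the known cells sum to -6, so (3,4) = -14.
The remaining cell in column 1 is (2,1) = -20 − (-24) = 4.
Main diagonal needs -20; the known cells sum to -28, so (4,4) = 8.
The remaining cell in row 2 is (2,3) = -20 − (-22) = 2.
From row 4, -20 − (-16 + (-2) + 8) gives (4,3) = -10.
Column 3: 2 + (-4) + (-10) + ? = -20, so (1,3) = -8.
Column 4 needs -20; the known cells sum to -26, so (1,4) = 6.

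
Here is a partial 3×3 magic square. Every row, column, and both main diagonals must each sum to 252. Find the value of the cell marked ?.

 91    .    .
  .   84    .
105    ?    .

70

The remaining cell in column 1 is (2,1) = 252 − 196 = 56.
Main diagonal needs 252; the known cells sum to 175, so (3,3) = 77.
Using anti-diagonal: 84 + 105 + ? → (1,3) = 252 − 189 = 63.
Row 1 must total 252; the given cells sum to 154, so (1,2) = 98.
Row 2 needs 252; the known cells sum to 140, so (2,3) = 112.
The remaining cell in row 3 is (3,2) = 252 − 182 = 70.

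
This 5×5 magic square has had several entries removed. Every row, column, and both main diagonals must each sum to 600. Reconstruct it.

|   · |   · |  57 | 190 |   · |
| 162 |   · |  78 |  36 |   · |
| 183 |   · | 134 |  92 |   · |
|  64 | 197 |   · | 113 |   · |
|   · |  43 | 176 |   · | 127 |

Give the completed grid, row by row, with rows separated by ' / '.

106 99 57 190 148 / 162 120 78 36 204 / 183 141 134 92 50 / 64 197 155 113 71 / 85 43 176 169 127

Column 3 needs 600; the known cells sum to 445, so (4,3) = 155.
Using column 4: 190 + 36 + 92 + 113 + ? → (5,4) = 600 − 431 = 169.
Row 4 must total 600; the given cells sum to 529, so (4,5) = 71.
Row 5 must total 600; the given cells sum to 515, so (5,1) = 85.
Column 1 needs 600; the known cells sum to 494, so (1,1) = 106.
Main diagonal needs 600; the known cells sum to 480, so (2,2) = 120.
Anti-diagonal needs 600; the known cells sum to 452, so (1,5) = 148.
Row 1 must total 600; the given cells sum to 501, so (1,2) = 99.
Row 2 must total 600; the given cells sum to 396, so (2,5) = 204.
Column 2 must total 600; the given cells sum to 459, so (3,2) = 141.
Column 5: 148 + 204 + 71 + 127 + ? = 600, so (3,5) = 50.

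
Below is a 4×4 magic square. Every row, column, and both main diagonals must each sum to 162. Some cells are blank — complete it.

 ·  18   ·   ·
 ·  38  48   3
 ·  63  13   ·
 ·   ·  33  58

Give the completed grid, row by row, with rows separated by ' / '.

Using row 2: 38 + 48 + 3 + ? → (2,1) = 162 − 89 = 73.
The remaining cell in column 2 is (4,2) = 162 − 119 = 43.
From column 3, 162 − (48 + 13 + 33) gives (1,3) = 68.
Main diagonal: 38 + 13 + 58 + ? = 162, so (1,1) = 53.
From row 1, 162 − (53 + 18 + 68) gives (1,4) = 23.
From row 4, 162 − (43 + 33 + 58) gives (4,1) = 28.
Column 1 must total 162; the given cells sum to 154, so (3,1) = 8.
Column 4 must total 162; the given cells sum to 84, so (3,4) = 78.

53 18 68 23 / 73 38 48 3 / 8 63 13 78 / 28 43 33 58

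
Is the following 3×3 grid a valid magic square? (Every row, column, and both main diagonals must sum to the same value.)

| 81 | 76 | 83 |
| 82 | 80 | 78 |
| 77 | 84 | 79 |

Yes

Row 1: 81 + 76 + 83 = 240.
Row 2: 82 + 80 + 78 = 240.
Row 3: 77 + 84 + 79 = 240.
Column 1: 81 + 82 + 77 = 240.
Column 2: 76 + 80 + 84 = 240.
Column 3: 83 + 78 + 79 = 240.
Main diagonal: 81 + 80 + 79 = 240.
Anti-diagonal: 83 + 80 + 77 = 240.
All lines sum to 240.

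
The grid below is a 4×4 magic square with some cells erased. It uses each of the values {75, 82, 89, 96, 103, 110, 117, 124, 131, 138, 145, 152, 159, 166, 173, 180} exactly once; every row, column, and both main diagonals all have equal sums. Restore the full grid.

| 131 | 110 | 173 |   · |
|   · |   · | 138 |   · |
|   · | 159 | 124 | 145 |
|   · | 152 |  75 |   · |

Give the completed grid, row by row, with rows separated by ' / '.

131 110 173 96 / 180 89 138 103 / 82 159 124 145 / 117 152 75 166

The 16 entries sum to 2040, so each line sums to 2040/4 = 510.
From row 1, 510 − (131 + 110 + 173) gives (1,4) = 96.
The remaining cell in row 3 is (3,1) = 510 − 428 = 82.
Column 2: 110 + 159 + 152 + ? = 510, so (2,2) = 89.
From main diagonal, 510 − (131 + 89 + 124) gives (4,4) = 166.
Anti-diagonal: 96 + 138 + 159 + ? = 510, so (4,1) = 117.
From column 1, 510 − (131 + 82 + 117) gives (2,1) = 180.
From column 4, 510 − (96 + 145 + 166) gives (2,4) = 103.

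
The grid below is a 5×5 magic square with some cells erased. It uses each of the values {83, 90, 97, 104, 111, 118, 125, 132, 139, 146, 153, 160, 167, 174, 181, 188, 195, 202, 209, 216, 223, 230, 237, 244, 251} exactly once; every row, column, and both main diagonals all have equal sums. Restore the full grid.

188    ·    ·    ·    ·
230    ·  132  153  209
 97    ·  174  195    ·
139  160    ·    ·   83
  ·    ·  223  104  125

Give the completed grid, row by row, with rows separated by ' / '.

188 244 90 146 167 / 230 111 132 153 209 / 97 118 174 195 251 / 139 160 216 237 83 / 181 202 223 104 125

The 25 entries sum to 4175, so each line sums to 4175/5 = 835.
The remaining cell in row 2 is (2,2) = 835 − 724 = 111.
Column 1 needs 835; the known cells sum to 654, so (5,1) = 181.
Using main diagonal: 188 + 111 + 174 + 125 + ? → (4,4) = 835 − 598 = 237.
Anti-diagonal needs 835; the known cells sum to 668, so (1,5) = 167.
Using row 4: 139 + 160 + 237 + 83 + ? → (4,3) = 835 − 619 = 216.
Row 5 needs 835; the known cells sum to 633, so (5,2) = 202.
Column 3: 132 + 174 + 216 + 223 + ? = 835, so (1,3) = 90.
Using column 4: 153 + 195 + 237 + 104 + ? → (1,4) = 835 − 689 = 146.
Using column 5: 167 + 209 + 83 + 125 + ? → (3,5) = 835 − 584 = 251.
Row 1 must total 835; the given cells sum to 591, so (1,2) = 244.
From row 3, 835 − (97 + 174 + 195 + 251) gives (3,2) = 118.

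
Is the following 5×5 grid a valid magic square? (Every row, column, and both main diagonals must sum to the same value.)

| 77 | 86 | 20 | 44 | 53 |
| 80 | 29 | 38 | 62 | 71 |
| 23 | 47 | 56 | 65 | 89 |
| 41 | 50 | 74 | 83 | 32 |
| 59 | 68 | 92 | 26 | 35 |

Yes

Row 1: 77 + 86 + 20 + 44 + 53 = 280.
Row 2: 80 + 29 + 38 + 62 + 71 = 280.
Row 3: 23 + 47 + 56 + 65 + 89 = 280.
Row 4: 41 + 50 + 74 + 83 + 32 = 280.
Row 5: 59 + 68 + 92 + 26 + 35 = 280.
Column 1: 77 + 80 + 23 + 41 + 59 = 280.
Column 2: 86 + 29 + 47 + 50 + 68 = 280.
Column 3: 20 + 38 + 56 + 74 + 92 = 280.
Column 4: 44 + 62 + 65 + 83 + 26 = 280.
Column 5: 53 + 71 + 89 + 32 + 35 = 280.
Main diagonal: 77 + 29 + 56 + 83 + 35 = 280.
Anti-diagonal: 53 + 62 + 56 + 50 + 59 = 280.
All lines sum to 280.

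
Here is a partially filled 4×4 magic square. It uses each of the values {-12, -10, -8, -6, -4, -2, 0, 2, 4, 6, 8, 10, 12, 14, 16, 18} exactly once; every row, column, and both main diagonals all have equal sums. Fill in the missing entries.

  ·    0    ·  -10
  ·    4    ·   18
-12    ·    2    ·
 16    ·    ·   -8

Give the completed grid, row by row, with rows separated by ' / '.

The 16 entries sum to 48, so each line sums to 48/4 = 12.
Column 4: -10 + 18 + (-8) + ? = 12, so (3,4) = 12.
Main diagonal: 4 + 2 + (-8) + ? = 12, so (1,1) = 14.
Using row 1: 14 + 0 + (-10) + ? → (1,3) = 12 − 4 = 8.
Row 3 needs 12; the known cells sum to 2, so (3,2) = 10.
Using column 1: 14 + (-12) + 16 + ? → (2,1) = 12 − 18 = -6.
Using column 2: 0 + 4 + 10 + ? → (4,2) = 12 − 14 = -2.
Anti-diagonal must total 12; the given cells sum to 16, so (2,3) = -4.
Row 4 needs 12; the known cells sum to 6, so (4,3) = 6.

14 0 8 -10 / -6 4 -4 18 / -12 10 2 12 / 16 -2 6 -8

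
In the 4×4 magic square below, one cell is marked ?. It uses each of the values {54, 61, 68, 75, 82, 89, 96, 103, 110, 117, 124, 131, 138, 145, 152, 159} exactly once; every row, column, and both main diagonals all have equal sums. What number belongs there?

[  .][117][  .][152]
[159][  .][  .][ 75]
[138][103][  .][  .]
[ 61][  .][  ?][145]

The 16 entries sum to 1704, so each line sums to 1704/4 = 426.
Column 1 needs 426; the known cells sum to 358, so (1,1) = 68.
The remaining cell in column 4 is (3,4) = 426 − 372 = 54.
Using anti-diagonal: 152 + 103 + 61 + ? → (2,3) = 426 − 316 = 110.
Using row 1: 68 + 117 + 152 + ? → (1,3) = 426 − 337 = 89.
From row 2, 426 − (159 + 110 + 75) gives (2,2) = 82.
Row 3 must total 426; the given cells sum to 295, so (3,3) = 131.
Column 2 must total 426; the given cells sum to 302, so (4,2) = 124.
Using column 3: 89 + 110 + 131 + ? → (4,3) = 426 − 330 = 96.

96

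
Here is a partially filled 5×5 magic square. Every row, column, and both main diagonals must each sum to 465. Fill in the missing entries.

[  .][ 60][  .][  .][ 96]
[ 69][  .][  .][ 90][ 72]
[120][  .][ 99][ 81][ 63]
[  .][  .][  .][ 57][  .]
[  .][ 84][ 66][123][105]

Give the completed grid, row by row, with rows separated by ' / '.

78 60 117 114 96 / 69 126 108 90 72 / 120 102 99 81 63 / 111 93 75 57 129 / 87 84 66 123 105

Using row 3: 120 + 99 + 81 + 63 + ? → (3,2) = 465 − 363 = 102.
Row 5 needs 465; the known cells sum to 378, so (5,1) = 87.
The remaining cell in column 4 is (1,4) = 465 − 351 = 114.
Column 5: 96 + 72 + 63 + 105 + ? = 465, so (4,5) = 129.
From anti-diagonal, 465 − (96 + 90 + 99 + 87) gives (4,2) = 93.
Column 2 must total 465; the given cells sum to 339, so (2,2) = 126.
The remaining cell in main diagonal is (1,1) = 465 − 387 = 78.
Using row 1: 78 + 60 + 114 + 96 + ? → (1,3) = 465 − 348 = 117.
From row 2, 465 − (69 + 126 + 90 + 72) gives (2,3) = 108.
From column 1, 465 − (78 + 69 + 120 + 87) gives (4,1) = 111.
Column 3 must total 465; the given cells sum to 390, so (4,3) = 75.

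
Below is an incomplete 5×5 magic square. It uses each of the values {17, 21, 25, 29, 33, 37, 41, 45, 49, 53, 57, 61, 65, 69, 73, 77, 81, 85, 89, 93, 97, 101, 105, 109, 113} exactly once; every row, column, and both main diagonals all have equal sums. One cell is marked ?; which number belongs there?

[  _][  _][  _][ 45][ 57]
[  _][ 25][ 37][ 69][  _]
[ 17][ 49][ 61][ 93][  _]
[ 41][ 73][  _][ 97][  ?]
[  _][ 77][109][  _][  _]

29

The 25 entries sum to 1625, so each line sums to 1625/5 = 325.
Row 3 must total 325; the given cells sum to 220, so (3,5) = 105.
Column 2 needs 325; the known cells sum to 224, so (1,2) = 101.
The remaining cell in column 4 is (5,4) = 325 − 304 = 21.
The remaining cell in anti-diagonal is (5,1) = 325 − 260 = 65.
Row 5 needs 325; the known cells sum to 272, so (5,5) = 53.
Main diagonal: 25 + 61 + 97 + 53 + ? = 325, so (1,1) = 89.
Using row 1: 89 + 101 + 45 + 57 + ? → (1,3) = 325 − 292 = 33.
From column 1, 325 − (89 + 17 + 41 + 65) gives (2,1) = 113.
From column 3, 325 − (33 + 37 + 61 + 109) gives (4,3) = 85.
Using row 2: 113 + 25 + 37 + 69 + ? → (2,5) = 325 − 244 = 81.
Row 4 needs 325; the known cells sum to 296, so (4,5) = 29.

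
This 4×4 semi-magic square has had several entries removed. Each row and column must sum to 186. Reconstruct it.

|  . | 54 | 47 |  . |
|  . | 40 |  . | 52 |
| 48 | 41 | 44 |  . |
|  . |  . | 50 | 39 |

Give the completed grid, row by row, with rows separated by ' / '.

Row 3 needs 186; the known cells sum to 133, so (3,4) = 53.
Using column 2: 54 + 40 + 41 + ? → (4,2) = 186 − 135 = 51.
Column 3: 47 + 44 + 50 + ? = 186, so (2,3) = 45.
Column 4 needs 186; the known cells sum to 144, so (1,4) = 42.
Row 1 must total 186; the given cells sum to 143, so (1,1) = 43.
Row 2 must total 186; the given cells sum to 137, so (2,1) = 49.
Row 4: 51 + 50 + 39 + ? = 186, so (4,1) = 46.

43 54 47 42 / 49 40 45 52 / 48 41 44 53 / 46 51 50 39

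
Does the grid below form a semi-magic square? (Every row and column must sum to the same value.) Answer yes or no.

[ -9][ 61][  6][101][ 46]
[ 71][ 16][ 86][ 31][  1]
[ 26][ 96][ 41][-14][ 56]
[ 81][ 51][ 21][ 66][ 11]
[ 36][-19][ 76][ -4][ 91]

No — column 4 sums to 180 but column 2 sums to 205.

Row 1: -9 + 61 + 6 + 101 + 46 = 205.
Row 2: 71 + 16 + 86 + 31 + 1 = 205.
Row 3: 26 + 96 + 41 + (-14) + 56 = 205.
Row 4: 81 + 51 + 21 + 66 + 11 = 230.
Row 5: 36 + (-19) + 76 + (-4) + 91 = 180.
Column 1: -9 + 71 + 26 + 81 + 36 = 205.
Column 2: 61 + 16 + 96 + 51 + (-19) = 205.
Column 3: 6 + 86 + 41 + 21 + 76 = 230.
Column 4: 101 + 31 + (-14) + 66 + (-4) = 180.
Column 5: 46 + 1 + 56 + 11 + 91 = 205.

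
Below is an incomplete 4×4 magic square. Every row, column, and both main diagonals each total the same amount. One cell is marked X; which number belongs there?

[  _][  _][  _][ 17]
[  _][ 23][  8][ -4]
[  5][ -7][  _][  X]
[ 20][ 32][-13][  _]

26

Anti-diagonal is complete and sums to 38; that is the magic constant.
From row 2, 38 − (23 + 8 + (-4)) gives (2,1) = 11.
Row 4 must total 38; the given cells sum to 39, so (4,4) = -1.
The remaining cell in column 1 is (1,1) = 38 − 36 = 2.
From column 2, 38 − (23 + (-7) + 32) gives (1,2) = -10.
The remaining cell in column 4 is (3,4) = 38 − 12 = 26.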